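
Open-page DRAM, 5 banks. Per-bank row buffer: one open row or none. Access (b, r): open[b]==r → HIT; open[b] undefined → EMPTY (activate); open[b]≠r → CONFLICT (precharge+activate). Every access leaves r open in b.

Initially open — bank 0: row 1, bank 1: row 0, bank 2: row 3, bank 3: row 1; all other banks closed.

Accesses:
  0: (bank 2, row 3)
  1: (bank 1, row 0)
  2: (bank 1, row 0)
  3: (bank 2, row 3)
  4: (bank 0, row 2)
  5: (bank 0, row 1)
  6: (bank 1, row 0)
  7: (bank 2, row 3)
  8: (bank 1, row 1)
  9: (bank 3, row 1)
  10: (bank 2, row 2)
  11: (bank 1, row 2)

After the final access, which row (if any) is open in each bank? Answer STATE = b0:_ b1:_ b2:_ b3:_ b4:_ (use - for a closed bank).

0: bank 2 row 3 — prev 3 → HIT
1: bank 1 row 0 — prev 0 → HIT
2: bank 1 row 0 — prev 0 → HIT
3: bank 2 row 3 — prev 3 → HIT
4: bank 0 row 2 — prev 1 → CONFLICT
5: bank 0 row 1 — prev 2 → CONFLICT
6: bank 1 row 0 — prev 0 → HIT
7: bank 2 row 3 — prev 3 → HIT
8: bank 1 row 1 — prev 0 → CONFLICT
9: bank 3 row 1 — prev 1 → HIT
10: bank 2 row 2 — prev 3 → CONFLICT
11: bank 1 row 2 — prev 1 → CONFLICT

STATE = b0:1 b1:2 b2:2 b3:1 b4:-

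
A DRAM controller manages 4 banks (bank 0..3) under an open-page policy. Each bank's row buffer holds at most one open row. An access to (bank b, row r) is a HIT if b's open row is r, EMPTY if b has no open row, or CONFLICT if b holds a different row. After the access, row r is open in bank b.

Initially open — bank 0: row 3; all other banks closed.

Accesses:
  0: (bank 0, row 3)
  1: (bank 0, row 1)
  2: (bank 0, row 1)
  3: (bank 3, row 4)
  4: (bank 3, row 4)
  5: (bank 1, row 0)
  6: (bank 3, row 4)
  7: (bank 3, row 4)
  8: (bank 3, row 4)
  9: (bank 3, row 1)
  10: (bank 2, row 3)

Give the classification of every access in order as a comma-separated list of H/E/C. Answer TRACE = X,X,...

TRACE = H,C,H,E,H,E,H,H,H,C,E

0: bank 0 row 3 — prev 3 → HIT
1: bank 0 row 1 — prev 3 → CONFLICT
2: bank 0 row 1 — prev 1 → HIT
3: bank 3 row 4 — prev None → EMPTY
4: bank 3 row 4 — prev 4 → HIT
5: bank 1 row 0 — prev None → EMPTY
6: bank 3 row 4 — prev 4 → HIT
7: bank 3 row 4 — prev 4 → HIT
8: bank 3 row 4 — prev 4 → HIT
9: bank 3 row 1 — prev 4 → CONFLICT
10: bank 2 row 3 — prev None → EMPTY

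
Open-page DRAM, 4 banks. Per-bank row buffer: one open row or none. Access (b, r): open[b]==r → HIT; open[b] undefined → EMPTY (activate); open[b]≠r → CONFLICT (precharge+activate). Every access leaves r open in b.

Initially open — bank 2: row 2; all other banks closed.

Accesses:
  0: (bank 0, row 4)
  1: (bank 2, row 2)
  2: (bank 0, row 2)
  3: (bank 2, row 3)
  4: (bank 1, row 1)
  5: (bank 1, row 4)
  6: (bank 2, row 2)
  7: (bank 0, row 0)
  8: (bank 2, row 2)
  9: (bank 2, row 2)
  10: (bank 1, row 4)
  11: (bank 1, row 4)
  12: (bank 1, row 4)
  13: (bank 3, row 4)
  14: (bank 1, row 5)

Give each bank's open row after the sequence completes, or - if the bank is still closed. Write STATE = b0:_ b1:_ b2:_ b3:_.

STATE = b0:0 b1:5 b2:2 b3:4

0: bank 0 row 4 — prev None → EMPTY
1: bank 2 row 2 — prev 2 → HIT
2: bank 0 row 2 — prev 4 → CONFLICT
3: bank 2 row 3 — prev 2 → CONFLICT
4: bank 1 row 1 — prev None → EMPTY
5: bank 1 row 4 — prev 1 → CONFLICT
6: bank 2 row 2 — prev 3 → CONFLICT
7: bank 0 row 0 — prev 2 → CONFLICT
8: bank 2 row 2 — prev 2 → HIT
9: bank 2 row 2 — prev 2 → HIT
10: bank 1 row 4 — prev 4 → HIT
11: bank 1 row 4 — prev 4 → HIT
12: bank 1 row 4 — prev 4 → HIT
13: bank 3 row 4 — prev None → EMPTY
14: bank 1 row 5 — prev 4 → CONFLICT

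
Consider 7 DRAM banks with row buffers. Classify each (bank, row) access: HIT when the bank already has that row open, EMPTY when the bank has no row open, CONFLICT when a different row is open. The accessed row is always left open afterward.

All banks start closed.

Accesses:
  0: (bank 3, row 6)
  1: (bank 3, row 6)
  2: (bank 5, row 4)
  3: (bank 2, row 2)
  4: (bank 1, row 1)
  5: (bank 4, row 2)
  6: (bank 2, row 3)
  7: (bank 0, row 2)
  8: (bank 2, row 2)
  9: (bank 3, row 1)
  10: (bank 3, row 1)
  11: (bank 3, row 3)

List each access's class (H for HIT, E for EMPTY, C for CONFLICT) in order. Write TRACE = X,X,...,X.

TRACE = E,H,E,E,E,E,C,E,C,C,H,C

#0 (3,6) E
#1 (3,6) H  (was 6)
#2 (5,4) E
#3 (2,2) E
#4 (1,1) E
#5 (4,2) E
#6 (2,3) C  (was 2)
#7 (0,2) E
#8 (2,2) C  (was 3)
#9 (3,1) C  (was 6)
#10 (3,1) H  (was 1)
#11 (3,3) C  (was 1)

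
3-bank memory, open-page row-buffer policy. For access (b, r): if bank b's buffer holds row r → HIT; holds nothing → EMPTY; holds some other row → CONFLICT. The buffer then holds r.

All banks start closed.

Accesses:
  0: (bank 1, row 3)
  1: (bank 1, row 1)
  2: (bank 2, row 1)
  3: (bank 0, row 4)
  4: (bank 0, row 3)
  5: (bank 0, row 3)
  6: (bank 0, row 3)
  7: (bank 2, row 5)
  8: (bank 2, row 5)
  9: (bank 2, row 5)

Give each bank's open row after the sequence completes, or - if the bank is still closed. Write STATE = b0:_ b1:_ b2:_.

STATE = b0:3 b1:1 b2:5

step 0: bank1 None->3 [EMPTY]
step 1: bank1 3->1 [CONFLICT]
step 2: bank2 None->1 [EMPTY]
step 3: bank0 None->4 [EMPTY]
step 4: bank0 4->3 [CONFLICT]
step 5: bank0 3->3 [HIT]
step 6: bank0 3->3 [HIT]
step 7: bank2 1->5 [CONFLICT]
step 8: bank2 5->5 [HIT]
step 9: bank2 5->5 [HIT]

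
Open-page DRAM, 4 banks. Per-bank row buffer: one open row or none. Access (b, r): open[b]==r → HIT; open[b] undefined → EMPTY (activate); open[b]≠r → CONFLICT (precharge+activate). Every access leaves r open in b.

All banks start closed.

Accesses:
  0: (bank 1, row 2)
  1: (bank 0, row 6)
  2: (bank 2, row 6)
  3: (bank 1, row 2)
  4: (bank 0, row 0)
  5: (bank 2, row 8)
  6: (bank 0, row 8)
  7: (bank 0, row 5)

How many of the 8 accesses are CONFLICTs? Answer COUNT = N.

COUNT = 4

#0 (1,2) E
#1 (0,6) E
#2 (2,6) E
#3 (1,2) H  (was 2)
#4 (0,0) C  (was 6)
#5 (2,8) C  (was 6)
#6 (0,8) C  (was 0)
#7 (0,5) C  (was 8)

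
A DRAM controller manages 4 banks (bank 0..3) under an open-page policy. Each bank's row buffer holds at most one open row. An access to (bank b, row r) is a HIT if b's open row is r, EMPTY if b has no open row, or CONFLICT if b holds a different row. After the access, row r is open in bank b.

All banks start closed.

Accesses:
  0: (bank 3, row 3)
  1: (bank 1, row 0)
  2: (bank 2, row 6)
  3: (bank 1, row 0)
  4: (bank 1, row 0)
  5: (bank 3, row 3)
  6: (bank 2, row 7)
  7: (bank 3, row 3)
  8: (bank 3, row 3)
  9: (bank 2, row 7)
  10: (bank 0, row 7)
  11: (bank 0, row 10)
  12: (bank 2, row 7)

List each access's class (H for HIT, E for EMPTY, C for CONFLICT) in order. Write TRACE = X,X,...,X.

TRACE = E,E,E,H,H,H,C,H,H,H,E,C,H

step 0: bank3 None->3 [EMPTY]
step 1: bank1 None->0 [EMPTY]
step 2: bank2 None->6 [EMPTY]
step 3: bank1 0->0 [HIT]
step 4: bank1 0->0 [HIT]
step 5: bank3 3->3 [HIT]
step 6: bank2 6->7 [CONFLICT]
step 7: bank3 3->3 [HIT]
step 8: bank3 3->3 [HIT]
step 9: bank2 7->7 [HIT]
step 10: bank0 None->7 [EMPTY]
step 11: bank0 7->10 [CONFLICT]
step 12: bank2 7->7 [HIT]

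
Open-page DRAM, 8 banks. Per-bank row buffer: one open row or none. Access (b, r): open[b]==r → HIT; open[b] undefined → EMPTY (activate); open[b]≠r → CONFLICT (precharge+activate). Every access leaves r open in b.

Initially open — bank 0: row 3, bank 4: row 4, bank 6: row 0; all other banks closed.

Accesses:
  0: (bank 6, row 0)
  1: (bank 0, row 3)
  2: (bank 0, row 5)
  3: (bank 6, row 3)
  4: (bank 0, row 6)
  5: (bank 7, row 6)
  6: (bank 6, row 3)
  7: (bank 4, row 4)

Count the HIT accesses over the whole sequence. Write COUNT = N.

COUNT = 4

#0 (6,0) H  (was 0)
#1 (0,3) H  (was 3)
#2 (0,5) C  (was 3)
#3 (6,3) C  (was 0)
#4 (0,6) C  (was 5)
#5 (7,6) E
#6 (6,3) H  (was 3)
#7 (4,4) H  (was 4)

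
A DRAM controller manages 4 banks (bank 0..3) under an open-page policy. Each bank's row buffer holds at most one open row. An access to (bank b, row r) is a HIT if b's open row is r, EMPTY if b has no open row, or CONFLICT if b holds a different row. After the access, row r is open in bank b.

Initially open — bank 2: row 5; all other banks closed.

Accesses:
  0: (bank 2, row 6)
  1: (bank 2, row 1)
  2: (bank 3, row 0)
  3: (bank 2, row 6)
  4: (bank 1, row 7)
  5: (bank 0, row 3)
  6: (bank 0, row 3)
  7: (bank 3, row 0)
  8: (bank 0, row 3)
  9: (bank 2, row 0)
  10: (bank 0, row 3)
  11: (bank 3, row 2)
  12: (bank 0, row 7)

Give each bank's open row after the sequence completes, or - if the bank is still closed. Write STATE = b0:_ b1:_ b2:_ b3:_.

step 0: bank2 5->6 [CONFLICT]
step 1: bank2 6->1 [CONFLICT]
step 2: bank3 None->0 [EMPTY]
step 3: bank2 1->6 [CONFLICT]
step 4: bank1 None->7 [EMPTY]
step 5: bank0 None->3 [EMPTY]
step 6: bank0 3->3 [HIT]
step 7: bank3 0->0 [HIT]
step 8: bank0 3->3 [HIT]
step 9: bank2 6->0 [CONFLICT]
step 10: bank0 3->3 [HIT]
step 11: bank3 0->2 [CONFLICT]
step 12: bank0 3->7 [CONFLICT]

STATE = b0:7 b1:7 b2:0 b3:2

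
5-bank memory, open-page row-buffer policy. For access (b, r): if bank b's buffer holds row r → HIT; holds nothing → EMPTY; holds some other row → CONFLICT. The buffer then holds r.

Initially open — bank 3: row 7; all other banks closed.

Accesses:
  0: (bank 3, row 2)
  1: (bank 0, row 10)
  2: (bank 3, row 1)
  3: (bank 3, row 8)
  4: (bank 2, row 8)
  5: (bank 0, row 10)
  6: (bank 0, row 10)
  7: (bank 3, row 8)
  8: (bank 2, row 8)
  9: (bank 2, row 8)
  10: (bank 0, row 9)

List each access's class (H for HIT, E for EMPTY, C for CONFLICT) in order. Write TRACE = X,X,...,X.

step 0: bank3 7->2 [CONFLICT]
step 1: bank0 None->10 [EMPTY]
step 2: bank3 2->1 [CONFLICT]
step 3: bank3 1->8 [CONFLICT]
step 4: bank2 None->8 [EMPTY]
step 5: bank0 10->10 [HIT]
step 6: bank0 10->10 [HIT]
step 7: bank3 8->8 [HIT]
step 8: bank2 8->8 [HIT]
step 9: bank2 8->8 [HIT]
step 10: bank0 10->9 [CONFLICT]

TRACE = C,E,C,C,E,H,H,H,H,H,C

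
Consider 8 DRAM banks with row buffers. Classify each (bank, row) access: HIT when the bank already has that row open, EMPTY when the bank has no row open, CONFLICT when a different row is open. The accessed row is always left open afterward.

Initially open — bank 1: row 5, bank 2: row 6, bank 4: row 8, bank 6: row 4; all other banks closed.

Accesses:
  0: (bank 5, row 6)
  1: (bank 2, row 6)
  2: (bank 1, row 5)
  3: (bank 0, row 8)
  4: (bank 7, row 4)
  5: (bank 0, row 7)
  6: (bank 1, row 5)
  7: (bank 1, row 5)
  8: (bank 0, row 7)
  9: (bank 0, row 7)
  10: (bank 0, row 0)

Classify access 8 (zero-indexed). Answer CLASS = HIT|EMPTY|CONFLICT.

CLASS = HIT

  [0] b5 r6: no row ⇒ E
  [1] b2 r6: had r6 ⇒ H
  [2] b1 r5: had r5 ⇒ H
  [3] b0 r8: no row ⇒ E
  [4] b7 r4: no row ⇒ E
  [5] b0 r7: had r8 ⇒ C
  [6] b1 r5: had r5 ⇒ H
  [7] b1 r5: had r5 ⇒ H
  [8] b0 r7: had r7 ⇒ H
  [9] b0 r7: had r7 ⇒ H
  [10] b0 r0: had r7 ⇒ C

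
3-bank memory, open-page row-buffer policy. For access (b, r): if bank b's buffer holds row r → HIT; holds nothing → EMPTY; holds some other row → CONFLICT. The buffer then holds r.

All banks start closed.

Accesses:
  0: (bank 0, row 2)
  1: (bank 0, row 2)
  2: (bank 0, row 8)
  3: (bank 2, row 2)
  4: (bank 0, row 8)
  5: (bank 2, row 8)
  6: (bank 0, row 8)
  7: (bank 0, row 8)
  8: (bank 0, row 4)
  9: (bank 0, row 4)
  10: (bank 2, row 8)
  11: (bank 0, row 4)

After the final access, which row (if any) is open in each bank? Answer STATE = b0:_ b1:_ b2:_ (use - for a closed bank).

STATE = b0:4 b1:- b2:8

0: bank 0 row 2 — prev None → EMPTY
1: bank 0 row 2 — prev 2 → HIT
2: bank 0 row 8 — prev 2 → CONFLICT
3: bank 2 row 2 — prev None → EMPTY
4: bank 0 row 8 — prev 8 → HIT
5: bank 2 row 8 — prev 2 → CONFLICT
6: bank 0 row 8 — prev 8 → HIT
7: bank 0 row 8 — prev 8 → HIT
8: bank 0 row 4 — prev 8 → CONFLICT
9: bank 0 row 4 — prev 4 → HIT
10: bank 2 row 8 — prev 8 → HIT
11: bank 0 row 4 — prev 4 → HIT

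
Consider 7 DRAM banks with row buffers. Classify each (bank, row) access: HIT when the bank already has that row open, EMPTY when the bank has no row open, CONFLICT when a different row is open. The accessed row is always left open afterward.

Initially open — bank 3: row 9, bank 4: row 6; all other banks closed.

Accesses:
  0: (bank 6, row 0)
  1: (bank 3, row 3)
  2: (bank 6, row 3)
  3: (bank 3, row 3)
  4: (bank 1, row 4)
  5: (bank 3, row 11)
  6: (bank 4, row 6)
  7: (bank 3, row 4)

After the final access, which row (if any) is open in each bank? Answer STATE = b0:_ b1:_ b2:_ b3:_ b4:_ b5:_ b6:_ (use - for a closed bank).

  [0] b6 r0: no row ⇒ E
  [1] b3 r3: had r9 ⇒ C
  [2] b6 r3: had r0 ⇒ C
  [3] b3 r3: had r3 ⇒ H
  [4] b1 r4: no row ⇒ E
  [5] b3 r11: had r3 ⇒ C
  [6] b4 r6: had r6 ⇒ H
  [7] b3 r4: had r11 ⇒ C

STATE = b0:- b1:4 b2:- b3:4 b4:6 b5:- b6:3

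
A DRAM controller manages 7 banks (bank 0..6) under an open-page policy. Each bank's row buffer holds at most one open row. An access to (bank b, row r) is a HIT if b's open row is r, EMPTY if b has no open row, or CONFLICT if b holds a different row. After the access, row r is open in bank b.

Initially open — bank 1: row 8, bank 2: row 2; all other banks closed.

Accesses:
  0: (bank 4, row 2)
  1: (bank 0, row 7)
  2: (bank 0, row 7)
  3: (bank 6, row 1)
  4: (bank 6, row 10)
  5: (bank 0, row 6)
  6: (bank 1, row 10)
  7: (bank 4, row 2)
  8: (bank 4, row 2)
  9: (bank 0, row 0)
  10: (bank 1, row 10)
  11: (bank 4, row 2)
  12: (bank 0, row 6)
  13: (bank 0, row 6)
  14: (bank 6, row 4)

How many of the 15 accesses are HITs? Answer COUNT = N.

  [0] b4 r2: no row ⇒ E
  [1] b0 r7: no row ⇒ E
  [2] b0 r7: had r7 ⇒ H
  [3] b6 r1: no row ⇒ E
  [4] b6 r10: had r1 ⇒ C
  [5] b0 r6: had r7 ⇒ C
  [6] b1 r10: had r8 ⇒ C
  [7] b4 r2: had r2 ⇒ H
  [8] b4 r2: had r2 ⇒ H
  [9] b0 r0: had r6 ⇒ C
  [10] b1 r10: had r10 ⇒ H
  [11] b4 r2: had r2 ⇒ H
  [12] b0 r6: had r0 ⇒ C
  [13] b0 r6: had r6 ⇒ H
  [14] b6 r4: had r10 ⇒ C

COUNT = 6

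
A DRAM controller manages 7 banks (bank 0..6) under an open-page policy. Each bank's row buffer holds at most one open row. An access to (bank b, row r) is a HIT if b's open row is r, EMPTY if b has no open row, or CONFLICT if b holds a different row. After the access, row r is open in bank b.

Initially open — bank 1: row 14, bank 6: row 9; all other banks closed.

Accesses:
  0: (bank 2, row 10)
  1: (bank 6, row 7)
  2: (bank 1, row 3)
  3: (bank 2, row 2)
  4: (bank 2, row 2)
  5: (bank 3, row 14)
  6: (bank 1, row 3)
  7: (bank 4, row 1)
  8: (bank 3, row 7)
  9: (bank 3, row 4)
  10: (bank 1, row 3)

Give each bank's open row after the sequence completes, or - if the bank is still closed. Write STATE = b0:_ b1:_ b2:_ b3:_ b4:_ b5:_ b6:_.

#0 (2,10) E
#1 (6,7) C  (was 9)
#2 (1,3) C  (was 14)
#3 (2,2) C  (was 10)
#4 (2,2) H  (was 2)
#5 (3,14) E
#6 (1,3) H  (was 3)
#7 (4,1) E
#8 (3,7) C  (was 14)
#9 (3,4) C  (was 7)
#10 (1,3) H  (was 3)

STATE = b0:- b1:3 b2:2 b3:4 b4:1 b5:- b6:7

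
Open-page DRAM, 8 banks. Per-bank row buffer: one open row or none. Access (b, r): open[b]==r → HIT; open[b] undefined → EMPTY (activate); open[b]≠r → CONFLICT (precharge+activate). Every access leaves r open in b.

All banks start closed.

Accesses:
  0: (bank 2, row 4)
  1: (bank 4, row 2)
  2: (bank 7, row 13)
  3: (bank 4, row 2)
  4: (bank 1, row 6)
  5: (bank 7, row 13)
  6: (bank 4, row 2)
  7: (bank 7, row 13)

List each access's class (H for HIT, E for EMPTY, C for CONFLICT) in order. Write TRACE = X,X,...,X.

step 0: bank2 None->4 [EMPTY]
step 1: bank4 None->2 [EMPTY]
step 2: bank7 None->13 [EMPTY]
step 3: bank4 2->2 [HIT]
step 4: bank1 None->6 [EMPTY]
step 5: bank7 13->13 [HIT]
step 6: bank4 2->2 [HIT]
step 7: bank7 13->13 [HIT]

TRACE = E,E,E,H,E,H,H,H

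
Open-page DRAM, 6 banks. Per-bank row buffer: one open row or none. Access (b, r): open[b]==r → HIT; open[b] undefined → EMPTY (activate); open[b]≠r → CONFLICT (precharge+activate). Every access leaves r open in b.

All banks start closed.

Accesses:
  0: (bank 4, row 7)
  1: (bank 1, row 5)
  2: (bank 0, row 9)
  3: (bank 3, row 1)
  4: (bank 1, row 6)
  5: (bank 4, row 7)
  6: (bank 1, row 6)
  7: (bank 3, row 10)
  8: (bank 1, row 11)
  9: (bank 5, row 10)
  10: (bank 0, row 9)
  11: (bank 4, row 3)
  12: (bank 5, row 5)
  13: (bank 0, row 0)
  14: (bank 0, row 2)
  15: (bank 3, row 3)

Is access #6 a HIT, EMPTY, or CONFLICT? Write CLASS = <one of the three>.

#0 (4,7) E
#1 (1,5) E
#2 (0,9) E
#3 (3,1) E
#4 (1,6) C  (was 5)
#5 (4,7) H  (was 7)
#6 (1,6) H  (was 6)
#7 (3,10) C  (was 1)
#8 (1,11) C  (was 6)
#9 (5,10) E
#10 (0,9) H  (was 9)
#11 (4,3) C  (was 7)
#12 (5,5) C  (was 10)
#13 (0,0) C  (was 9)
#14 (0,2) C  (was 0)
#15 (3,3) C  (was 10)

CLASS = HIT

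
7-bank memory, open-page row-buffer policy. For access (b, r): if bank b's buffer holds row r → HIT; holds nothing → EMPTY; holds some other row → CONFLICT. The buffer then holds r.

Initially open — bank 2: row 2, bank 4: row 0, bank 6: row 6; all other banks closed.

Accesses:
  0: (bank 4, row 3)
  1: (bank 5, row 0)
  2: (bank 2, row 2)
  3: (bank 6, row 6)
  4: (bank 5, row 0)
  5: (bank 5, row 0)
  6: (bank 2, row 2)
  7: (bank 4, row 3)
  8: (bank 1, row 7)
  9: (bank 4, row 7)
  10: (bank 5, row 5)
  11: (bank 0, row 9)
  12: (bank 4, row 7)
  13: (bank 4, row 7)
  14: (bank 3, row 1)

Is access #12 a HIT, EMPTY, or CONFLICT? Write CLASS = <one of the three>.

0: bank 4 row 3 — prev 0 → CONFLICT
1: bank 5 row 0 — prev None → EMPTY
2: bank 2 row 2 — prev 2 → HIT
3: bank 6 row 6 — prev 6 → HIT
4: bank 5 row 0 — prev 0 → HIT
5: bank 5 row 0 — prev 0 → HIT
6: bank 2 row 2 — prev 2 → HIT
7: bank 4 row 3 — prev 3 → HIT
8: bank 1 row 7 — prev None → EMPTY
9: bank 4 row 7 — prev 3 → CONFLICT
10: bank 5 row 5 — prev 0 → CONFLICT
11: bank 0 row 9 — prev None → EMPTY
12: bank 4 row 7 — prev 7 → HIT
13: bank 4 row 7 — prev 7 → HIT
14: bank 3 row 1 — prev None → EMPTY

CLASS = HIT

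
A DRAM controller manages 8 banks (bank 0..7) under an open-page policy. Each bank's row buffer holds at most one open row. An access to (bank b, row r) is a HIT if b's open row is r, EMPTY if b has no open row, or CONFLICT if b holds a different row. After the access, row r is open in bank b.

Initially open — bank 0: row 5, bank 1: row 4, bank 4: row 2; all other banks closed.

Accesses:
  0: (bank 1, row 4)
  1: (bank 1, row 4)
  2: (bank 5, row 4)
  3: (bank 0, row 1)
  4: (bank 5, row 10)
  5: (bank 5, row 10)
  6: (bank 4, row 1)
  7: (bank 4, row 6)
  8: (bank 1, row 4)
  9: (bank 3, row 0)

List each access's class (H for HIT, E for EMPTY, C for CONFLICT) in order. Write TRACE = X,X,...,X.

TRACE = H,H,E,C,C,H,C,C,H,E

step 0: bank1 4->4 [HIT]
step 1: bank1 4->4 [HIT]
step 2: bank5 None->4 [EMPTY]
step 3: bank0 5->1 [CONFLICT]
step 4: bank5 4->10 [CONFLICT]
step 5: bank5 10->10 [HIT]
step 6: bank4 2->1 [CONFLICT]
step 7: bank4 1->6 [CONFLICT]
step 8: bank1 4->4 [HIT]
step 9: bank3 None->0 [EMPTY]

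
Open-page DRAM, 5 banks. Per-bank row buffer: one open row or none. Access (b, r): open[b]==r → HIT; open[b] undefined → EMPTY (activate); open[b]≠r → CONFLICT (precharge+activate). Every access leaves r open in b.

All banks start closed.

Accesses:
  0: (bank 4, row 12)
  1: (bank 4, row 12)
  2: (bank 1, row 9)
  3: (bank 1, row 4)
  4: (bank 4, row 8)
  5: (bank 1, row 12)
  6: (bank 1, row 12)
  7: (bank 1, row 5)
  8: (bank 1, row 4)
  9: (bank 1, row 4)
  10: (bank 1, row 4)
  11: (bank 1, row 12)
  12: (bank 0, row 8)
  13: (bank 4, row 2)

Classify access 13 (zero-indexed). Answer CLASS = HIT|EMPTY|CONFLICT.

step 0: bank4 None->12 [EMPTY]
step 1: bank4 12->12 [HIT]
step 2: bank1 None->9 [EMPTY]
step 3: bank1 9->4 [CONFLICT]
step 4: bank4 12->8 [CONFLICT]
step 5: bank1 4->12 [CONFLICT]
step 6: bank1 12->12 [HIT]
step 7: bank1 12->5 [CONFLICT]
step 8: bank1 5->4 [CONFLICT]
step 9: bank1 4->4 [HIT]
step 10: bank1 4->4 [HIT]
step 11: bank1 4->12 [CONFLICT]
step 12: bank0 None->8 [EMPTY]
step 13: bank4 8->2 [CONFLICT]

CLASS = CONFLICT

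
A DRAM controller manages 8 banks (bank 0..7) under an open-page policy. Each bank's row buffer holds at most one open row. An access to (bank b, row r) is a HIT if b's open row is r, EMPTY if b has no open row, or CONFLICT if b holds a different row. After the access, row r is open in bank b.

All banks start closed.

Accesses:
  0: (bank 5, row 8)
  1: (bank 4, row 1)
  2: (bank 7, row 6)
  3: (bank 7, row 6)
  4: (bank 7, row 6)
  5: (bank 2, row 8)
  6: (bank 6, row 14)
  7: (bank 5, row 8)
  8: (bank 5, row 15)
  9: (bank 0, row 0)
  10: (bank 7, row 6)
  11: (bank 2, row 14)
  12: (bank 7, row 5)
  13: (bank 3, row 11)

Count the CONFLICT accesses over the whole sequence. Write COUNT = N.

COUNT = 3

#0 (5,8) E
#1 (4,1) E
#2 (7,6) E
#3 (7,6) H  (was 6)
#4 (7,6) H  (was 6)
#5 (2,8) E
#6 (6,14) E
#7 (5,8) H  (was 8)
#8 (5,15) C  (was 8)
#9 (0,0) E
#10 (7,6) H  (was 6)
#11 (2,14) C  (was 8)
#12 (7,5) C  (was 6)
#13 (3,11) E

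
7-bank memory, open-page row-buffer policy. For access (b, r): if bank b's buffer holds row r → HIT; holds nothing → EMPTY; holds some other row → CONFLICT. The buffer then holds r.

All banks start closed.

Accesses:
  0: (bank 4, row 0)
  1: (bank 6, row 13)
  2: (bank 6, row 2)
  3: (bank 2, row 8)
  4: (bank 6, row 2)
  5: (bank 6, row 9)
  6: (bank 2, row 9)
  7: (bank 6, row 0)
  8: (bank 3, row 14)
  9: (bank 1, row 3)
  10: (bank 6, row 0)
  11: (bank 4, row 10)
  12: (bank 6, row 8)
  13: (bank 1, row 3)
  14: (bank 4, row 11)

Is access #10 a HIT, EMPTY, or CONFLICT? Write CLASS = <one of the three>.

  [0] b4 r0: no row ⇒ E
  [1] b6 r13: no row ⇒ E
  [2] b6 r2: had r13 ⇒ C
  [3] b2 r8: no row ⇒ E
  [4] b6 r2: had r2 ⇒ H
  [5] b6 r9: had r2 ⇒ C
  [6] b2 r9: had r8 ⇒ C
  [7] b6 r0: had r9 ⇒ C
  [8] b3 r14: no row ⇒ E
  [9] b1 r3: no row ⇒ E
  [10] b6 r0: had r0 ⇒ H
  [11] b4 r10: had r0 ⇒ C
  [12] b6 r8: had r0 ⇒ C
  [13] b1 r3: had r3 ⇒ H
  [14] b4 r11: had r10 ⇒ C

CLASS = HIT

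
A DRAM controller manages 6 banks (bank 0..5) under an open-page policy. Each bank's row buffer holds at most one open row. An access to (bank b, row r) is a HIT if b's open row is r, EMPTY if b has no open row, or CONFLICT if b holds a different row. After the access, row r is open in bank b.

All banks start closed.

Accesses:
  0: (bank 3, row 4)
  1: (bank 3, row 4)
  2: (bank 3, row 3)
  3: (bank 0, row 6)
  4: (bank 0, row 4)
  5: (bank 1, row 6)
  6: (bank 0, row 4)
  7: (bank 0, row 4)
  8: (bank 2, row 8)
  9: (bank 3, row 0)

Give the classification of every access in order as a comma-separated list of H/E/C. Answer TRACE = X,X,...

TRACE = E,H,C,E,C,E,H,H,E,C

0: bank 3 row 4 — prev None → EMPTY
1: bank 3 row 4 — prev 4 → HIT
2: bank 3 row 3 — prev 4 → CONFLICT
3: bank 0 row 6 — prev None → EMPTY
4: bank 0 row 4 — prev 6 → CONFLICT
5: bank 1 row 6 — prev None → EMPTY
6: bank 0 row 4 — prev 4 → HIT
7: bank 0 row 4 — prev 4 → HIT
8: bank 2 row 8 — prev None → EMPTY
9: bank 3 row 0 — prev 3 → CONFLICT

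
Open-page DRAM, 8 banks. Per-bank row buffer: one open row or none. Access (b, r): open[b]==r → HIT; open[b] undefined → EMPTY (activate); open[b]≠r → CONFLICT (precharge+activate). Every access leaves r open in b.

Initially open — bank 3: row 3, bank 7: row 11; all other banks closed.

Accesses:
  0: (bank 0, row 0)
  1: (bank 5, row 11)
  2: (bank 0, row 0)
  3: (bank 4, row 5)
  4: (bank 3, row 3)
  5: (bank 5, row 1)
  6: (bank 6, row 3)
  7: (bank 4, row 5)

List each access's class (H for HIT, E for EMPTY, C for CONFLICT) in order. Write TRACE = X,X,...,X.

#0 (0,0) E
#1 (5,11) E
#2 (0,0) H  (was 0)
#3 (4,5) E
#4 (3,3) H  (was 3)
#5 (5,1) C  (was 11)
#6 (6,3) E
#7 (4,5) H  (was 5)

TRACE = E,E,H,E,H,C,E,H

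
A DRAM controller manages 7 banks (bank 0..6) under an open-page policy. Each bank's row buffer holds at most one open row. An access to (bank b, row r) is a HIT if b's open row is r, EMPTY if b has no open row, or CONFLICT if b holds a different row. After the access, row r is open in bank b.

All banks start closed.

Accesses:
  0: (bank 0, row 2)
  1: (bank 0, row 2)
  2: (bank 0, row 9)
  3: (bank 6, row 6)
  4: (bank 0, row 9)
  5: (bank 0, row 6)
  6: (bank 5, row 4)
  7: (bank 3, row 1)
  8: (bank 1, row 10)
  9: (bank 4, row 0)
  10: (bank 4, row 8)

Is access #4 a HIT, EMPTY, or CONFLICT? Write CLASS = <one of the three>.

CLASS = HIT

0: bank 0 row 2 — prev None → EMPTY
1: bank 0 row 2 — prev 2 → HIT
2: bank 0 row 9 — prev 2 → CONFLICT
3: bank 6 row 6 — prev None → EMPTY
4: bank 0 row 9 — prev 9 → HIT
5: bank 0 row 6 — prev 9 → CONFLICT
6: bank 5 row 4 — prev None → EMPTY
7: bank 3 row 1 — prev None → EMPTY
8: bank 1 row 10 — prev None → EMPTY
9: bank 4 row 0 — prev None → EMPTY
10: bank 4 row 8 — prev 0 → CONFLICT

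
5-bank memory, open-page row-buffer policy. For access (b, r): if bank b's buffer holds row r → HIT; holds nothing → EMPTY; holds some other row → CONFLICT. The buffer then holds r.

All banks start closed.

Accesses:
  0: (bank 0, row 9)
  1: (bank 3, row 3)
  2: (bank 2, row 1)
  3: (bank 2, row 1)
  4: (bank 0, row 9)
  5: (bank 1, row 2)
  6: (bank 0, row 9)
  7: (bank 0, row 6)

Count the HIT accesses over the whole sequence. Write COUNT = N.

COUNT = 3

step 0: bank0 None->9 [EMPTY]
step 1: bank3 None->3 [EMPTY]
step 2: bank2 None->1 [EMPTY]
step 3: bank2 1->1 [HIT]
step 4: bank0 9->9 [HIT]
step 5: bank1 None->2 [EMPTY]
step 6: bank0 9->9 [HIT]
step 7: bank0 9->6 [CONFLICT]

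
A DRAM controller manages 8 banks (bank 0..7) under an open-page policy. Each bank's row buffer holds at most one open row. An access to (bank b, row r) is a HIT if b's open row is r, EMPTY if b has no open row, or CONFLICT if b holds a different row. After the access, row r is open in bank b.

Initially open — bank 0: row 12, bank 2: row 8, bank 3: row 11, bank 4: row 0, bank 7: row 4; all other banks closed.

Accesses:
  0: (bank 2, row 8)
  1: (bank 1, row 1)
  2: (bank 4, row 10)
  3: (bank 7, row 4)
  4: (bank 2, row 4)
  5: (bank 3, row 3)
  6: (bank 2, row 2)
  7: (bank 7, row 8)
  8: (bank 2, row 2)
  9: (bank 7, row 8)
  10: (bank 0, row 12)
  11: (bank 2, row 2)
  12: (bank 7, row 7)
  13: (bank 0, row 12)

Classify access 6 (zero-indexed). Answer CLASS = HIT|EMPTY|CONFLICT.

CLASS = CONFLICT

0: bank 2 row 8 — prev 8 → HIT
1: bank 1 row 1 — prev None → EMPTY
2: bank 4 row 10 — prev 0 → CONFLICT
3: bank 7 row 4 — prev 4 → HIT
4: bank 2 row 4 — prev 8 → CONFLICT
5: bank 3 row 3 — prev 11 → CONFLICT
6: bank 2 row 2 — prev 4 → CONFLICT
7: bank 7 row 8 — prev 4 → CONFLICT
8: bank 2 row 2 — prev 2 → HIT
9: bank 7 row 8 — prev 8 → HIT
10: bank 0 row 12 — prev 12 → HIT
11: bank 2 row 2 — prev 2 → HIT
12: bank 7 row 7 — prev 8 → CONFLICT
13: bank 0 row 12 — prev 12 → HIT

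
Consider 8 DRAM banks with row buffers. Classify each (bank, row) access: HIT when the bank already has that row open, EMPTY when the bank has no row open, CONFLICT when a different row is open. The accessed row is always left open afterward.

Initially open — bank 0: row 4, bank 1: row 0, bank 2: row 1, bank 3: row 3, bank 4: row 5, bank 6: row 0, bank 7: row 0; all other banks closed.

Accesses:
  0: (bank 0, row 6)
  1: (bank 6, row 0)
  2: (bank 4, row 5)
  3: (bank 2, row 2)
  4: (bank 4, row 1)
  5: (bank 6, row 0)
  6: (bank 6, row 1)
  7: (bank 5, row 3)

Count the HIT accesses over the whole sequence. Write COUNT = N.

COUNT = 3

step 0: bank0 4->6 [CONFLICT]
step 1: bank6 0->0 [HIT]
step 2: bank4 5->5 [HIT]
step 3: bank2 1->2 [CONFLICT]
step 4: bank4 5->1 [CONFLICT]
step 5: bank6 0->0 [HIT]
step 6: bank6 0->1 [CONFLICT]
step 7: bank5 None->3 [EMPTY]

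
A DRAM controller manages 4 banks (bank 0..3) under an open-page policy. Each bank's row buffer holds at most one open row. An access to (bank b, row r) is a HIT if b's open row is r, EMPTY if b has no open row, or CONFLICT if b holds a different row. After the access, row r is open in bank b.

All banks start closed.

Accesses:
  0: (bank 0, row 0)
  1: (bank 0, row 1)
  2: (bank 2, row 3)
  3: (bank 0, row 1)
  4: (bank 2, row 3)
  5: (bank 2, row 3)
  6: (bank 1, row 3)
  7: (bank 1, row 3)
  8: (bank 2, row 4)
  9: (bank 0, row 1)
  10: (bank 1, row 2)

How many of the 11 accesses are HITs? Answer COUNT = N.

#0 (0,0) E
#1 (0,1) C  (was 0)
#2 (2,3) E
#3 (0,1) H  (was 1)
#4 (2,3) H  (was 3)
#5 (2,3) H  (was 3)
#6 (1,3) E
#7 (1,3) H  (was 3)
#8 (2,4) C  (was 3)
#9 (0,1) H  (was 1)
#10 (1,2) C  (was 3)

COUNT = 5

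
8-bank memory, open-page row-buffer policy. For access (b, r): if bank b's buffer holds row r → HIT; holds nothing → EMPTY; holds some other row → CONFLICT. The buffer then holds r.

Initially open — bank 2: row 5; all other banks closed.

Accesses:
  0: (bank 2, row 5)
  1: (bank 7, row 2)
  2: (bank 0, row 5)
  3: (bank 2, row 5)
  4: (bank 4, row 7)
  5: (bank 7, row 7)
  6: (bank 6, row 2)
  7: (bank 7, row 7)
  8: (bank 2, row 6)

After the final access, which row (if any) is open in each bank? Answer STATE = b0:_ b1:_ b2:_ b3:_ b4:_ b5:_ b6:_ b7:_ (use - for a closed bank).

STATE = b0:5 b1:- b2:6 b3:- b4:7 b5:- b6:2 b7:7

  [0] b2 r5: had r5 ⇒ H
  [1] b7 r2: no row ⇒ E
  [2] b0 r5: no row ⇒ E
  [3] b2 r5: had r5 ⇒ H
  [4] b4 r7: no row ⇒ E
  [5] b7 r7: had r2 ⇒ C
  [6] b6 r2: no row ⇒ E
  [7] b7 r7: had r7 ⇒ H
  [8] b2 r6: had r5 ⇒ C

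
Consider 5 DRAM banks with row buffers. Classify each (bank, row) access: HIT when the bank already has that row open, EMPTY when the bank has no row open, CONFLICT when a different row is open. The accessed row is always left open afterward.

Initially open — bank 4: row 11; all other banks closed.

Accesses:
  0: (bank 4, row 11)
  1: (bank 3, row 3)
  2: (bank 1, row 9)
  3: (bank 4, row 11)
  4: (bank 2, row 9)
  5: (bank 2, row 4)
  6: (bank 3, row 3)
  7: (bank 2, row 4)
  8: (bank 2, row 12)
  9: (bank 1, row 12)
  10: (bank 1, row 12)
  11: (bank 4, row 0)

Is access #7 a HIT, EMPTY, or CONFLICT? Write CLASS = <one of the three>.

CLASS = HIT

step 0: bank4 11->11 [HIT]
step 1: bank3 None->3 [EMPTY]
step 2: bank1 None->9 [EMPTY]
step 3: bank4 11->11 [HIT]
step 4: bank2 None->9 [EMPTY]
step 5: bank2 9->4 [CONFLICT]
step 6: bank3 3->3 [HIT]
step 7: bank2 4->4 [HIT]
step 8: bank2 4->12 [CONFLICT]
step 9: bank1 9->12 [CONFLICT]
step 10: bank1 12->12 [HIT]
step 11: bank4 11->0 [CONFLICT]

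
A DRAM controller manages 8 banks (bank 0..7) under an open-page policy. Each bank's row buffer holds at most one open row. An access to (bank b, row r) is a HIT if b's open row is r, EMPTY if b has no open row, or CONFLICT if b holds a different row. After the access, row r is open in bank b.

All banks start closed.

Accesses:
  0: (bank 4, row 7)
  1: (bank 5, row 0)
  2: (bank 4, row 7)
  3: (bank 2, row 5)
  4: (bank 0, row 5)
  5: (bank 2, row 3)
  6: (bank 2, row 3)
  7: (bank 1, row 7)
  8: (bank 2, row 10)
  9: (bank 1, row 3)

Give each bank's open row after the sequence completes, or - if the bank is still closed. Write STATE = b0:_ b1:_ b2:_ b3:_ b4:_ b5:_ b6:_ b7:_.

STATE = b0:5 b1:3 b2:10 b3:- b4:7 b5:0 b6:- b7:-

  [0] b4 r7: no row ⇒ E
  [1] b5 r0: no row ⇒ E
  [2] b4 r7: had r7 ⇒ H
  [3] b2 r5: no row ⇒ E
  [4] b0 r5: no row ⇒ E
  [5] b2 r3: had r5 ⇒ C
  [6] b2 r3: had r3 ⇒ H
  [7] b1 r7: no row ⇒ E
  [8] b2 r10: had r3 ⇒ C
  [9] b1 r3: had r7 ⇒ C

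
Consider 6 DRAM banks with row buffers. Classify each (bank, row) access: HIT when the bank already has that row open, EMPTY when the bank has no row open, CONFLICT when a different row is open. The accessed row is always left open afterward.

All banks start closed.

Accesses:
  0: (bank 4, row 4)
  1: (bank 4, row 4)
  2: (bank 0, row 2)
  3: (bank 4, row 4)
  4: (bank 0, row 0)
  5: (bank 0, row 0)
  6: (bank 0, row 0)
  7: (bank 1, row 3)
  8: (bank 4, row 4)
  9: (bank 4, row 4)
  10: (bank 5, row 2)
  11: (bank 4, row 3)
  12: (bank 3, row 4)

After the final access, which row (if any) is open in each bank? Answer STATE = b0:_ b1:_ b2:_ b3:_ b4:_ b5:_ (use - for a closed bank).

STATE = b0:0 b1:3 b2:- b3:4 b4:3 b5:2

step 0: bank4 None->4 [EMPTY]
step 1: bank4 4->4 [HIT]
step 2: bank0 None->2 [EMPTY]
step 3: bank4 4->4 [HIT]
step 4: bank0 2->0 [CONFLICT]
step 5: bank0 0->0 [HIT]
step 6: bank0 0->0 [HIT]
step 7: bank1 None->3 [EMPTY]
step 8: bank4 4->4 [HIT]
step 9: bank4 4->4 [HIT]
step 10: bank5 None->2 [EMPTY]
step 11: bank4 4->3 [CONFLICT]
step 12: bank3 None->4 [EMPTY]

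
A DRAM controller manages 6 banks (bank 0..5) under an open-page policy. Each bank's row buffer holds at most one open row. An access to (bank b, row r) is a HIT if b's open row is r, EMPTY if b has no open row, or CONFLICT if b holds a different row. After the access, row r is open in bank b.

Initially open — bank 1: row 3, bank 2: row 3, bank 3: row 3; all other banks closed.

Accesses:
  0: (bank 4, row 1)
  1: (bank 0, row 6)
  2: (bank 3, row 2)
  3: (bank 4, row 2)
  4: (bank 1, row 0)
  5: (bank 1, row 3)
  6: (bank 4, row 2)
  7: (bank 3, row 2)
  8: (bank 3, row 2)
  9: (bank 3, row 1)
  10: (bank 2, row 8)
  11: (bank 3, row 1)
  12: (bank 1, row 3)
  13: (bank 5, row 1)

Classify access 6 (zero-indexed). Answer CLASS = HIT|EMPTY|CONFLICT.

step 0: bank4 None->1 [EMPTY]
step 1: bank0 None->6 [EMPTY]
step 2: bank3 3->2 [CONFLICT]
step 3: bank4 1->2 [CONFLICT]
step 4: bank1 3->0 [CONFLICT]
step 5: bank1 0->3 [CONFLICT]
step 6: bank4 2->2 [HIT]
step 7: bank3 2->2 [HIT]
step 8: bank3 2->2 [HIT]
step 9: bank3 2->1 [CONFLICT]
step 10: bank2 3->8 [CONFLICT]
step 11: bank3 1->1 [HIT]
step 12: bank1 3->3 [HIT]
step 13: bank5 None->1 [EMPTY]

CLASS = HIT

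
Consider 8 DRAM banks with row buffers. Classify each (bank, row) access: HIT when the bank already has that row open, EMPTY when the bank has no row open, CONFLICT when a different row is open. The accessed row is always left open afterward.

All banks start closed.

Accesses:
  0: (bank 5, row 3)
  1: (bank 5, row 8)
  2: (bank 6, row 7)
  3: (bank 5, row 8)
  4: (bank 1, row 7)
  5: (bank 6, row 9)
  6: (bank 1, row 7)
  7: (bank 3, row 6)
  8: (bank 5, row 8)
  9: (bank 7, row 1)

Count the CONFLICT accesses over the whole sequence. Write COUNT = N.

  [0] b5 r3: no row ⇒ E
  [1] b5 r8: had r3 ⇒ C
  [2] b6 r7: no row ⇒ E
  [3] b5 r8: had r8 ⇒ H
  [4] b1 r7: no row ⇒ E
  [5] b6 r9: had r7 ⇒ C
  [6] b1 r7: had r7 ⇒ H
  [7] b3 r6: no row ⇒ E
  [8] b5 r8: had r8 ⇒ H
  [9] b7 r1: no row ⇒ E

COUNT = 2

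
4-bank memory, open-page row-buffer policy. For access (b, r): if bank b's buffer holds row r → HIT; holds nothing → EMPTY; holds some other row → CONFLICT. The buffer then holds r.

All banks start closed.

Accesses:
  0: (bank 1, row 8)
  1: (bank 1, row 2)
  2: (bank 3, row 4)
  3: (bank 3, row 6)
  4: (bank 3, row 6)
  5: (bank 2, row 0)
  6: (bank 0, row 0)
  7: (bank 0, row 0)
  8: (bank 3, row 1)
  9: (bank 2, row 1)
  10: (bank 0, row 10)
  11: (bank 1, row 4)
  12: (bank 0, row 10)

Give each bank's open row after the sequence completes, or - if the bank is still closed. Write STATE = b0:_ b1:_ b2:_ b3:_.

STATE = b0:10 b1:4 b2:1 b3:1

  [0] b1 r8: no row ⇒ E
  [1] b1 r2: had r8 ⇒ C
  [2] b3 r4: no row ⇒ E
  [3] b3 r6: had r4 ⇒ C
  [4] b3 r6: had r6 ⇒ H
  [5] b2 r0: no row ⇒ E
  [6] b0 r0: no row ⇒ E
  [7] b0 r0: had r0 ⇒ H
  [8] b3 r1: had r6 ⇒ C
  [9] b2 r1: had r0 ⇒ C
  [10] b0 r10: had r0 ⇒ C
  [11] b1 r4: had r2 ⇒ C
  [12] b0 r10: had r10 ⇒ H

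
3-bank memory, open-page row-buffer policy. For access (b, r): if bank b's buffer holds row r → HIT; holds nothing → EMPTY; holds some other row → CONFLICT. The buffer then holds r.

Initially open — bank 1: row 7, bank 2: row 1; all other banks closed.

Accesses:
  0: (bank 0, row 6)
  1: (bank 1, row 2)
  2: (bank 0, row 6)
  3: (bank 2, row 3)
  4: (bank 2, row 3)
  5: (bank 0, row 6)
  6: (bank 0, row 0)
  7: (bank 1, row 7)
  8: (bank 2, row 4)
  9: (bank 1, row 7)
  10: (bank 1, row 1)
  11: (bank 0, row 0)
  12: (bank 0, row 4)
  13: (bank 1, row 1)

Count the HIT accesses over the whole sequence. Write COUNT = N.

COUNT = 6

  [0] b0 r6: no row ⇒ E
  [1] b1 r2: had r7 ⇒ C
  [2] b0 r6: had r6 ⇒ H
  [3] b2 r3: had r1 ⇒ C
  [4] b2 r3: had r3 ⇒ H
  [5] b0 r6: had r6 ⇒ H
  [6] b0 r0: had r6 ⇒ C
  [7] b1 r7: had r2 ⇒ C
  [8] b2 r4: had r3 ⇒ C
  [9] b1 r7: had r7 ⇒ H
  [10] b1 r1: had r7 ⇒ C
  [11] b0 r0: had r0 ⇒ H
  [12] b0 r4: had r0 ⇒ C
  [13] b1 r1: had r1 ⇒ H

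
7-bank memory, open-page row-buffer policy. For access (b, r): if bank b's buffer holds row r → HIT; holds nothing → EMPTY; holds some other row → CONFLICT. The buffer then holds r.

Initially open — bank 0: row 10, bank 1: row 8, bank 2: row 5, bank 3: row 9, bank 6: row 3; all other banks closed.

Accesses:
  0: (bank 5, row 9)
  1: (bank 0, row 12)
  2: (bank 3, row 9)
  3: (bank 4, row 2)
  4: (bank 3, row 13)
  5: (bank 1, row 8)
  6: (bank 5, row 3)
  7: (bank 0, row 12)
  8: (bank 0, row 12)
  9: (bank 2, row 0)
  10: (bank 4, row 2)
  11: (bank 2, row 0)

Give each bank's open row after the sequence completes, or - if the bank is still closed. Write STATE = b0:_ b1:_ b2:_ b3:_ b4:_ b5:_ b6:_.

  [0] b5 r9: no row ⇒ E
  [1] b0 r12: had r10 ⇒ C
  [2] b3 r9: had r9 ⇒ H
  [3] b4 r2: no row ⇒ E
  [4] b3 r13: had r9 ⇒ C
  [5] b1 r8: had r8 ⇒ H
  [6] b5 r3: had r9 ⇒ C
  [7] b0 r12: had r12 ⇒ H
  [8] b0 r12: had r12 ⇒ H
  [9] b2 r0: had r5 ⇒ C
  [10] b4 r2: had r2 ⇒ H
  [11] b2 r0: had r0 ⇒ H

STATE = b0:12 b1:8 b2:0 b3:13 b4:2 b5:3 b6:3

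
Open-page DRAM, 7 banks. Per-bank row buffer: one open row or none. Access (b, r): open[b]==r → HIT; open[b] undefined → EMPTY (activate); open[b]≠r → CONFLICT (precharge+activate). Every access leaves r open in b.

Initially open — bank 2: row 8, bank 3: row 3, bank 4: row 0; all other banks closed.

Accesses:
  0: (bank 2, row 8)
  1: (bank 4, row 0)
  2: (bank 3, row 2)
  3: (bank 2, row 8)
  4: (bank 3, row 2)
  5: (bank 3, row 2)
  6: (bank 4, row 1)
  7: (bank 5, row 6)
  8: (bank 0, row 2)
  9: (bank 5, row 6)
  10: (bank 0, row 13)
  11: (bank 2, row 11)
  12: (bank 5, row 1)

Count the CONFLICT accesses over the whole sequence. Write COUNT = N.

step 0: bank2 8->8 [HIT]
step 1: bank4 0->0 [HIT]
step 2: bank3 3->2 [CONFLICT]
step 3: bank2 8->8 [HIT]
step 4: bank3 2->2 [HIT]
step 5: bank3 2->2 [HIT]
step 6: bank4 0->1 [CONFLICT]
step 7: bank5 None->6 [EMPTY]
step 8: bank0 None->2 [EMPTY]
step 9: bank5 6->6 [HIT]
step 10: bank0 2->13 [CONFLICT]
step 11: bank2 8->11 [CONFLICT]
step 12: bank5 6->1 [CONFLICT]

COUNT = 5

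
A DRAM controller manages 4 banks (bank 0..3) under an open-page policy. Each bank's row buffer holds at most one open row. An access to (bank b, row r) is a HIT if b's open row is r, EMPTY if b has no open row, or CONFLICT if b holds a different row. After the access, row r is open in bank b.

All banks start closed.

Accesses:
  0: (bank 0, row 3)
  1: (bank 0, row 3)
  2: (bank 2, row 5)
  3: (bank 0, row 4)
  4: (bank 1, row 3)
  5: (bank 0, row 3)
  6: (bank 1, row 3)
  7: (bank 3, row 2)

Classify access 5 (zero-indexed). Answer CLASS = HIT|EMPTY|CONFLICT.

CLASS = CONFLICT

#0 (0,3) E
#1 (0,3) H  (was 3)
#2 (2,5) E
#3 (0,4) C  (was 3)
#4 (1,3) E
#5 (0,3) C  (was 4)
#6 (1,3) H  (was 3)
#7 (3,2) E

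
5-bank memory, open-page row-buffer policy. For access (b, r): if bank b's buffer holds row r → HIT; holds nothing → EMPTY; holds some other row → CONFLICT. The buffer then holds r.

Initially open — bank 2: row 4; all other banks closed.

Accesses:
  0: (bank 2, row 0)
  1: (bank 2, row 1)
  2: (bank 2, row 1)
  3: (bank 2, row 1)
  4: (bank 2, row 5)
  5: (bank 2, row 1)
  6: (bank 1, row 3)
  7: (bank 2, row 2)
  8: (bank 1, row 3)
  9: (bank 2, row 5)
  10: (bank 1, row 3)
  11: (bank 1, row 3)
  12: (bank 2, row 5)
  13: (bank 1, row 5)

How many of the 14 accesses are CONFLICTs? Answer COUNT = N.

step 0: bank2 4->0 [CONFLICT]
step 1: bank2 0->1 [CONFLICT]
step 2: bank2 1->1 [HIT]
step 3: bank2 1->1 [HIT]
step 4: bank2 1->5 [CONFLICT]
step 5: bank2 5->1 [CONFLICT]
step 6: bank1 None->3 [EMPTY]
step 7: bank2 1->2 [CONFLICT]
step 8: bank1 3->3 [HIT]
step 9: bank2 2->5 [CONFLICT]
step 10: bank1 3->3 [HIT]
step 11: bank1 3->3 [HIT]
step 12: bank2 5->5 [HIT]
step 13: bank1 3->5 [CONFLICT]

COUNT = 7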